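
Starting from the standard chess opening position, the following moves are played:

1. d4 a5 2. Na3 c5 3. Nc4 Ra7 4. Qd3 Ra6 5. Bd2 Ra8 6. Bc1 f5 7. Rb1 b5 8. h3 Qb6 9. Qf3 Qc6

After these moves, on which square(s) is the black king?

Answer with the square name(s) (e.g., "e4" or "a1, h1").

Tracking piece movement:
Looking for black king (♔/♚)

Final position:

  a b c d e f g h
  ─────────────────
8│♜ ♞ ♝ · ♚ ♝ ♞ ♜│8
7│· · · ♟ ♟ · ♟ ♟│7
6│· · ♛ · · · · ·│6
5│♟ ♟ ♟ · · ♟ · ·│5
4│· · ♘ ♙ · · · ·│4
3│· · · · · ♕ · ♙│3
2│♙ ♙ ♙ · ♙ ♙ ♙ ·│2
1│· ♖ ♗ · ♔ ♗ ♘ ♖│1
  ─────────────────
  a b c d e f g h


e8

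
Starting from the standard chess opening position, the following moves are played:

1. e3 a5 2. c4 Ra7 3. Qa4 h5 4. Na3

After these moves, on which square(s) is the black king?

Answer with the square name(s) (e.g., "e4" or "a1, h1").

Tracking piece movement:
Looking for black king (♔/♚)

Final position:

  a b c d e f g h
  ─────────────────
8│· ♞ ♝ ♛ ♚ ♝ ♞ ♜│8
7│♜ ♟ ♟ ♟ ♟ ♟ ♟ ·│7
6│· · · · · · · ·│6
5│♟ · · · · · · ♟│5
4│♕ · ♙ · · · · ·│4
3│♘ · · · ♙ · · ·│3
2│♙ ♙ · ♙ · ♙ ♙ ♙│2
1│♖ · ♗ · ♔ ♗ ♘ ♖│1
  ─────────────────
  a b c d e f g h


e8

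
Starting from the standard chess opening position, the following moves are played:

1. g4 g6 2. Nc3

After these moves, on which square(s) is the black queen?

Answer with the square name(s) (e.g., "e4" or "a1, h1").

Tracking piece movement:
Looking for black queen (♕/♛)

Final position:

  a b c d e f g h
  ─────────────────
8│♜ ♞ ♝ ♛ ♚ ♝ ♞ ♜│8
7│♟ ♟ ♟ ♟ ♟ ♟ · ♟│7
6│· · · · · · ♟ ·│6
5│· · · · · · · ·│5
4│· · · · · · ♙ ·│4
3│· · ♘ · · · · ·│3
2│♙ ♙ ♙ ♙ ♙ ♙ · ♙│2
1│♖ · ♗ ♕ ♔ ♗ ♘ ♖│1
  ─────────────────
  a b c d e f g h


d8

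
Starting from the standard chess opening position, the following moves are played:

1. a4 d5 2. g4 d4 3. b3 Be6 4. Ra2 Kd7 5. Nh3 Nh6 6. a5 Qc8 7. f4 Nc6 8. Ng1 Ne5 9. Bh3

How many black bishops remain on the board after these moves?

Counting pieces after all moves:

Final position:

  a b c d e f g h
  ─────────────────
8│♜ · ♛ · · ♝ · ♜│8
7│♟ ♟ ♟ ♚ ♟ ♟ ♟ ♟│7
6│· · · · ♝ · · ♞│6
5│♙ · · · ♞ · · ·│5
4│· · · ♟ · ♙ ♙ ·│4
3│· ♙ · · · · · ♗│3
2│♖ · ♙ ♙ ♙ · · ♙│2
1│· ♘ ♗ ♕ ♔ · ♘ ♖│1
  ─────────────────
  a b c d e f g h


2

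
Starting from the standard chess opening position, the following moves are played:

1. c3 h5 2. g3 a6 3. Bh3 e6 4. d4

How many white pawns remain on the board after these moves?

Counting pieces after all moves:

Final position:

  a b c d e f g h
  ─────────────────
8│♜ ♞ ♝ ♛ ♚ ♝ ♞ ♜│8
7│· ♟ ♟ ♟ · ♟ ♟ ·│7
6│♟ · · · ♟ · · ·│6
5│· · · · · · · ♟│5
4│· · · ♙ · · · ·│4
3│· · ♙ · · · ♙ ♗│3
2│♙ ♙ · · ♙ ♙ · ♙│2
1│♖ ♘ ♗ ♕ ♔ · ♘ ♖│1
  ─────────────────
  a b c d e f g h


8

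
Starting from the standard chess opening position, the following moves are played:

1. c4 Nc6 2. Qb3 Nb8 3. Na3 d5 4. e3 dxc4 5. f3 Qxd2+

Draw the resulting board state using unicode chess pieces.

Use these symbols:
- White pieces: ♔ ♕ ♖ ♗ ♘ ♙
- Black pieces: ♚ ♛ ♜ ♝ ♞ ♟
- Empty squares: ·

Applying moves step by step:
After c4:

♜ ♞ ♝ ♛ ♚ ♝ ♞ ♜
♟ ♟ ♟ ♟ ♟ ♟ ♟ ♟
· · · · · · · ·
· · · · · · · ·
· · ♙ · · · · ·
· · · · · · · ·
♙ ♙ · ♙ ♙ ♙ ♙ ♙
♖ ♘ ♗ ♕ ♔ ♗ ♘ ♖


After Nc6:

♜ · ♝ ♛ ♚ ♝ ♞ ♜
♟ ♟ ♟ ♟ ♟ ♟ ♟ ♟
· · ♞ · · · · ·
· · · · · · · ·
· · ♙ · · · · ·
· · · · · · · ·
♙ ♙ · ♙ ♙ ♙ ♙ ♙
♖ ♘ ♗ ♕ ♔ ♗ ♘ ♖


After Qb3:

♜ · ♝ ♛ ♚ ♝ ♞ ♜
♟ ♟ ♟ ♟ ♟ ♟ ♟ ♟
· · ♞ · · · · ·
· · · · · · · ·
· · ♙ · · · · ·
· ♕ · · · · · ·
♙ ♙ · ♙ ♙ ♙ ♙ ♙
♖ ♘ ♗ · ♔ ♗ ♘ ♖


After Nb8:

♜ ♞ ♝ ♛ ♚ ♝ ♞ ♜
♟ ♟ ♟ ♟ ♟ ♟ ♟ ♟
· · · · · · · ·
· · · · · · · ·
· · ♙ · · · · ·
· ♕ · · · · · ·
♙ ♙ · ♙ ♙ ♙ ♙ ♙
♖ ♘ ♗ · ♔ ♗ ♘ ♖


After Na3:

♜ ♞ ♝ ♛ ♚ ♝ ♞ ♜
♟ ♟ ♟ ♟ ♟ ♟ ♟ ♟
· · · · · · · ·
· · · · · · · ·
· · ♙ · · · · ·
♘ ♕ · · · · · ·
♙ ♙ · ♙ ♙ ♙ ♙ ♙
♖ · ♗ · ♔ ♗ ♘ ♖


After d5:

♜ ♞ ♝ ♛ ♚ ♝ ♞ ♜
♟ ♟ ♟ · ♟ ♟ ♟ ♟
· · · · · · · ·
· · · ♟ · · · ·
· · ♙ · · · · ·
♘ ♕ · · · · · ·
♙ ♙ · ♙ ♙ ♙ ♙ ♙
♖ · ♗ · ♔ ♗ ♘ ♖


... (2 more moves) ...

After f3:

♜ ♞ ♝ ♛ ♚ ♝ ♞ ♜
♟ ♟ ♟ · ♟ ♟ ♟ ♟
· · · · · · · ·
· · · · · · · ·
· · ♟ · · · · ·
♘ ♕ · · ♙ ♙ · ·
♙ ♙ · ♙ · · ♙ ♙
♖ · ♗ · ♔ ♗ ♘ ♖


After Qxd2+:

♜ ♞ ♝ · ♚ ♝ ♞ ♜
♟ ♟ ♟ · ♟ ♟ ♟ ♟
· · · · · · · ·
· · · · · · · ·
· · ♟ · · · · ·
♘ ♕ · · ♙ ♙ · ·
♙ ♙ · ♛ · · ♙ ♙
♖ · ♗ · ♔ ♗ ♘ ♖



  a b c d e f g h
  ─────────────────
8│♜ ♞ ♝ · ♚ ♝ ♞ ♜│8
7│♟ ♟ ♟ · ♟ ♟ ♟ ♟│7
6│· · · · · · · ·│6
5│· · · · · · · ·│5
4│· · ♟ · · · · ·│4
3│♘ ♕ · · ♙ ♙ · ·│3
2│♙ ♙ · ♛ · · ♙ ♙│2
1│♖ · ♗ · ♔ ♗ ♘ ♖│1
  ─────────────────
  a b c d e f g h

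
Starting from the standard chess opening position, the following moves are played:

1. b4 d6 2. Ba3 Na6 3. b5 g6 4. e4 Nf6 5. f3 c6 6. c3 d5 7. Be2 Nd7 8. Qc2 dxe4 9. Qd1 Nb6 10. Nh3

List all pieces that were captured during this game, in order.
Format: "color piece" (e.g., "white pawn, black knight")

Tracking captures:
  dxe4: captured white pawn

white pawn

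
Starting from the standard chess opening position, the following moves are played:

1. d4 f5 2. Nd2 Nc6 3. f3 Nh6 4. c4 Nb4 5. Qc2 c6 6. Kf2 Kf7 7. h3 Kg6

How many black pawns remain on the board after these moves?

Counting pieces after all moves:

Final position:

  a b c d e f g h
  ─────────────────
8│♜ · ♝ ♛ · ♝ · ♜│8
7│♟ ♟ · ♟ ♟ · ♟ ♟│7
6│· · ♟ · · · ♚ ♞│6
5│· · · · · ♟ · ·│5
4│· ♞ ♙ ♙ · · · ·│4
3│· · · · · ♙ · ♙│3
2│♙ ♙ ♕ ♘ ♙ ♔ ♙ ·│2
1│♖ · ♗ · · ♗ ♘ ♖│1
  ─────────────────
  a b c d e f g h


8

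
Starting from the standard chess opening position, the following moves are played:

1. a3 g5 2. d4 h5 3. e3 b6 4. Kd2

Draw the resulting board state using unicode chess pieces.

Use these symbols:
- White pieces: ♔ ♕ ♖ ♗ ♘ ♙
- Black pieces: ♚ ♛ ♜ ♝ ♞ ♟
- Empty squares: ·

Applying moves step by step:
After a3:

♜ ♞ ♝ ♛ ♚ ♝ ♞ ♜
♟ ♟ ♟ ♟ ♟ ♟ ♟ ♟
· · · · · · · ·
· · · · · · · ·
· · · · · · · ·
♙ · · · · · · ·
· ♙ ♙ ♙ ♙ ♙ ♙ ♙
♖ ♘ ♗ ♕ ♔ ♗ ♘ ♖


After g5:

♜ ♞ ♝ ♛ ♚ ♝ ♞ ♜
♟ ♟ ♟ ♟ ♟ ♟ · ♟
· · · · · · · ·
· · · · · · ♟ ·
· · · · · · · ·
♙ · · · · · · ·
· ♙ ♙ ♙ ♙ ♙ ♙ ♙
♖ ♘ ♗ ♕ ♔ ♗ ♘ ♖


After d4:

♜ ♞ ♝ ♛ ♚ ♝ ♞ ♜
♟ ♟ ♟ ♟ ♟ ♟ · ♟
· · · · · · · ·
· · · · · · ♟ ·
· · · ♙ · · · ·
♙ · · · · · · ·
· ♙ ♙ · ♙ ♙ ♙ ♙
♖ ♘ ♗ ♕ ♔ ♗ ♘ ♖


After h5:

♜ ♞ ♝ ♛ ♚ ♝ ♞ ♜
♟ ♟ ♟ ♟ ♟ ♟ · ·
· · · · · · · ·
· · · · · · ♟ ♟
· · · ♙ · · · ·
♙ · · · · · · ·
· ♙ ♙ · ♙ ♙ ♙ ♙
♖ ♘ ♗ ♕ ♔ ♗ ♘ ♖


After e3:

♜ ♞ ♝ ♛ ♚ ♝ ♞ ♜
♟ ♟ ♟ ♟ ♟ ♟ · ·
· · · · · · · ·
· · · · · · ♟ ♟
· · · ♙ · · · ·
♙ · · · ♙ · · ·
· ♙ ♙ · · ♙ ♙ ♙
♖ ♘ ♗ ♕ ♔ ♗ ♘ ♖


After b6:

♜ ♞ ♝ ♛ ♚ ♝ ♞ ♜
♟ · ♟ ♟ ♟ ♟ · ·
· ♟ · · · · · ·
· · · · · · ♟ ♟
· · · ♙ · · · ·
♙ · · · ♙ · · ·
· ♙ ♙ · · ♙ ♙ ♙
♖ ♘ ♗ ♕ ♔ ♗ ♘ ♖


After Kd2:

♜ ♞ ♝ ♛ ♚ ♝ ♞ ♜
♟ · ♟ ♟ ♟ ♟ · ·
· ♟ · · · · · ·
· · · · · · ♟ ♟
· · · ♙ · · · ·
♙ · · · ♙ · · ·
· ♙ ♙ ♔ · ♙ ♙ ♙
♖ ♘ ♗ ♕ · ♗ ♘ ♖



  a b c d e f g h
  ─────────────────
8│♜ ♞ ♝ ♛ ♚ ♝ ♞ ♜│8
7│♟ · ♟ ♟ ♟ ♟ · ·│7
6│· ♟ · · · · · ·│6
5│· · · · · · ♟ ♟│5
4│· · · ♙ · · · ·│4
3│♙ · · · ♙ · · ·│3
2│· ♙ ♙ ♔ · ♙ ♙ ♙│2
1│♖ ♘ ♗ ♕ · ♗ ♘ ♖│1
  ─────────────────
  a b c d e f g h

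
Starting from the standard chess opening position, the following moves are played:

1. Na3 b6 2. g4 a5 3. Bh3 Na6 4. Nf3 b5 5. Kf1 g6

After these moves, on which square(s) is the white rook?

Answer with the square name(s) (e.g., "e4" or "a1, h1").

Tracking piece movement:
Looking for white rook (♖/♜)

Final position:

  a b c d e f g h
  ─────────────────
8│♜ · ♝ ♛ ♚ ♝ ♞ ♜│8
7│· · ♟ ♟ ♟ ♟ · ♟│7
6│♞ · · · · · ♟ ·│6
5│♟ ♟ · · · · · ·│5
4│· · · · · · ♙ ·│4
3│♘ · · · · ♘ · ♗│3
2│♙ ♙ ♙ ♙ ♙ ♙ · ♙│2
1│♖ · ♗ ♕ · ♔ · ♖│1
  ─────────────────
  a b c d e f g h


a1, h1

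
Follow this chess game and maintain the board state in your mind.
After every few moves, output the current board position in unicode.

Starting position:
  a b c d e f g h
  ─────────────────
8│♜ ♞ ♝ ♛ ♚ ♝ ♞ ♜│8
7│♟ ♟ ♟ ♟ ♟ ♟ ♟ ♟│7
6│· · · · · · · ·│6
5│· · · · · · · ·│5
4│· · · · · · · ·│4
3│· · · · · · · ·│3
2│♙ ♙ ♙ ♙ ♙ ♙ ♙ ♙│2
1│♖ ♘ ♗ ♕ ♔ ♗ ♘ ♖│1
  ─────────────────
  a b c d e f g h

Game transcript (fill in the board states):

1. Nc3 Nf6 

  a b c d e f g h
  ─────────────────
8│♜ ♞ ♝ ♛ ♚ ♝ · ♜│8
7│♟ ♟ ♟ ♟ ♟ ♟ ♟ ♟│7
6│· · · · · ♞ · ·│6
5│· · · · · · · ·│5
4│· · · · · · · ·│4
3│· · ♘ · · · · ·│3
2│♙ ♙ ♙ ♙ ♙ ♙ ♙ ♙│2
1│♖ · ♗ ♕ ♔ ♗ ♘ ♖│1
  ─────────────────
  a b c d e f g h

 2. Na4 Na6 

  a b c d e f g h
  ─────────────────
8│♜ · ♝ ♛ ♚ ♝ · ♜│8
7│♟ ♟ ♟ ♟ ♟ ♟ ♟ ♟│7
6│♞ · · · · ♞ · ·│6
5│· · · · · · · ·│5
4│♘ · · · · · · ·│4
3│· · · · · · · ·│3
2│♙ ♙ ♙ ♙ ♙ ♙ ♙ ♙│2
1│♖ · ♗ ♕ ♔ ♗ ♘ ♖│1
  ─────────────────
  a b c d e f g h

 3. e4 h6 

  a b c d e f g h
  ─────────────────
8│♜ · ♝ ♛ ♚ ♝ · ♜│8
7│♟ ♟ ♟ ♟ ♟ ♟ ♟ ·│7
6│♞ · · · · ♞ · ♟│6
5│· · · · · · · ·│5
4│♘ · · · ♙ · · ·│4
3│· · · · · · · ·│3
2│♙ ♙ ♙ ♙ · ♙ ♙ ♙│2
1│♖ · ♗ ♕ ♔ ♗ ♘ ♖│1
  ─────────────────
  a b c d e f g h

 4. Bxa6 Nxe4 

  a b c d e f g h
  ─────────────────
8│♜ · ♝ ♛ ♚ ♝ · ♜│8
7│♟ ♟ ♟ ♟ ♟ ♟ ♟ ·│7
6│♗ · · · · · · ♟│6
5│· · · · · · · ·│5
4│♘ · · · ♞ · · ·│4
3│· · · · · · · ·│3
2│♙ ♙ ♙ ♙ · ♙ ♙ ♙│2
1│♖ · ♗ ♕ ♔ · ♘ ♖│1
  ─────────────────
  a b c d e f g h

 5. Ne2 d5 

  a b c d e f g h
  ─────────────────
8│♜ · ♝ ♛ ♚ ♝ · ♜│8
7│♟ ♟ ♟ · ♟ ♟ ♟ ·│7
6│♗ · · · · · · ♟│6
5│· · · ♟ · · · ·│5
4│♘ · · · ♞ · · ·│4
3│· · · · · · · ·│3
2│♙ ♙ ♙ ♙ ♘ ♙ ♙ ♙│2
1│♖ · ♗ ♕ ♔ · · ♖│1
  ─────────────────
  a b c d e f g h



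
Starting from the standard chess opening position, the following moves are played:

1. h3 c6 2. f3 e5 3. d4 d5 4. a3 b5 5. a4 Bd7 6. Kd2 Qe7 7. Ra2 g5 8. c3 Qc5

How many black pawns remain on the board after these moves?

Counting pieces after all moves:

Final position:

  a b c d e f g h
  ─────────────────
8│♜ ♞ · · ♚ ♝ ♞ ♜│8
7│♟ · · ♝ · ♟ · ♟│7
6│· · ♟ · · · · ·│6
5│· ♟ ♛ ♟ ♟ · ♟ ·│5
4│♙ · · ♙ · · · ·│4
3│· · ♙ · · ♙ · ♙│3
2│♖ ♙ · ♔ ♙ · ♙ ·│2
1│· ♘ ♗ ♕ · ♗ ♘ ♖│1
  ─────────────────
  a b c d e f g h


8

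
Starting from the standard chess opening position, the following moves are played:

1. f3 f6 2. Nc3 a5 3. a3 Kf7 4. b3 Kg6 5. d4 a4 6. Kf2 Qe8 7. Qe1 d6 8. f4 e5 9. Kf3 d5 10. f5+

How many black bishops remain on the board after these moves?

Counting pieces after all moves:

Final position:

  a b c d e f g h
  ─────────────────
8│♜ ♞ ♝ · ♛ ♝ ♞ ♜│8
7│· ♟ ♟ · · · ♟ ♟│7
6│· · · · · ♟ ♚ ·│6
5│· · · ♟ ♟ ♙ · ·│5
4│♟ · · ♙ · · · ·│4
3│♙ ♙ ♘ · · ♔ · ·│3
2│· · ♙ · ♙ · ♙ ♙│2
1│♖ · ♗ · ♕ ♗ ♘ ♖│1
  ─────────────────
  a b c d e f g h


2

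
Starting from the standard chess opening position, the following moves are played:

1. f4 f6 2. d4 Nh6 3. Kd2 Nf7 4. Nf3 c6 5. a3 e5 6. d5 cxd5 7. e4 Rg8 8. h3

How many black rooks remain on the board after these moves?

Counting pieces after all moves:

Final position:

  a b c d e f g h
  ─────────────────
8│♜ ♞ ♝ ♛ ♚ ♝ ♜ ·│8
7│♟ ♟ · ♟ · ♞ ♟ ♟│7
6│· · · · · ♟ · ·│6
5│· · · ♟ ♟ · · ·│5
4│· · · · ♙ ♙ · ·│4
3│♙ · · · · ♘ · ♙│3
2│· ♙ ♙ ♔ · · ♙ ·│2
1│♖ ♘ ♗ ♕ · ♗ · ♖│1
  ─────────────────
  a b c d e f g h


2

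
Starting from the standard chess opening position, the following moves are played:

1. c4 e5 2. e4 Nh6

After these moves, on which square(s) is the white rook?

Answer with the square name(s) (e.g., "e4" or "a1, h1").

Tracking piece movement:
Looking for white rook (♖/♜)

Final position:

  a b c d e f g h
  ─────────────────
8│♜ ♞ ♝ ♛ ♚ ♝ · ♜│8
7│♟ ♟ ♟ ♟ · ♟ ♟ ♟│7
6│· · · · · · · ♞│6
5│· · · · ♟ · · ·│5
4│· · ♙ · ♙ · · ·│4
3│· · · · · · · ·│3
2│♙ ♙ · ♙ · ♙ ♙ ♙│2
1│♖ ♘ ♗ ♕ ♔ ♗ ♘ ♖│1
  ─────────────────
  a b c d e f g h


a1, h1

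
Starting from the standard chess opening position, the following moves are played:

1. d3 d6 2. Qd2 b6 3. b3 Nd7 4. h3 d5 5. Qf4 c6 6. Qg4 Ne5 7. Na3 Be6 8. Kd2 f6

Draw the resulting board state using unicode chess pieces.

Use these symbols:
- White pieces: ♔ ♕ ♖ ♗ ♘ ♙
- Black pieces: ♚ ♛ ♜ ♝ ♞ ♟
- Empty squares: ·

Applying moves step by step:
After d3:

♜ ♞ ♝ ♛ ♚ ♝ ♞ ♜
♟ ♟ ♟ ♟ ♟ ♟ ♟ ♟
· · · · · · · ·
· · · · · · · ·
· · · · · · · ·
· · · ♙ · · · ·
♙ ♙ ♙ · ♙ ♙ ♙ ♙
♖ ♘ ♗ ♕ ♔ ♗ ♘ ♖


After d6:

♜ ♞ ♝ ♛ ♚ ♝ ♞ ♜
♟ ♟ ♟ · ♟ ♟ ♟ ♟
· · · ♟ · · · ·
· · · · · · · ·
· · · · · · · ·
· · · ♙ · · · ·
♙ ♙ ♙ · ♙ ♙ ♙ ♙
♖ ♘ ♗ ♕ ♔ ♗ ♘ ♖


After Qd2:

♜ ♞ ♝ ♛ ♚ ♝ ♞ ♜
♟ ♟ ♟ · ♟ ♟ ♟ ♟
· · · ♟ · · · ·
· · · · · · · ·
· · · · · · · ·
· · · ♙ · · · ·
♙ ♙ ♙ ♕ ♙ ♙ ♙ ♙
♖ ♘ ♗ · ♔ ♗ ♘ ♖


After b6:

♜ ♞ ♝ ♛ ♚ ♝ ♞ ♜
♟ · ♟ · ♟ ♟ ♟ ♟
· ♟ · ♟ · · · ·
· · · · · · · ·
· · · · · · · ·
· · · ♙ · · · ·
♙ ♙ ♙ ♕ ♙ ♙ ♙ ♙
♖ ♘ ♗ · ♔ ♗ ♘ ♖


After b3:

♜ ♞ ♝ ♛ ♚ ♝ ♞ ♜
♟ · ♟ · ♟ ♟ ♟ ♟
· ♟ · ♟ · · · ·
· · · · · · · ·
· · · · · · · ·
· ♙ · ♙ · · · ·
♙ · ♙ ♕ ♙ ♙ ♙ ♙
♖ ♘ ♗ · ♔ ♗ ♘ ♖


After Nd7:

♜ · ♝ ♛ ♚ ♝ ♞ ♜
♟ · ♟ ♞ ♟ ♟ ♟ ♟
· ♟ · ♟ · · · ·
· · · · · · · ·
· · · · · · · ·
· ♙ · ♙ · · · ·
♙ · ♙ ♕ ♙ ♙ ♙ ♙
♖ ♘ ♗ · ♔ ♗ ♘ ♖


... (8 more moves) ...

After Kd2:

♜ · · ♛ ♚ ♝ ♞ ♜
♟ · · · ♟ ♟ ♟ ♟
· ♟ ♟ · ♝ · · ·
· · · ♟ ♞ · · ·
· · · · · · ♕ ·
♘ ♙ · ♙ · · · ♙
♙ · ♙ ♔ ♙ ♙ ♙ ·
♖ · ♗ · · ♗ ♘ ♖


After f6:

♜ · · ♛ ♚ ♝ ♞ ♜
♟ · · · ♟ · ♟ ♟
· ♟ ♟ · ♝ ♟ · ·
· · · ♟ ♞ · · ·
· · · · · · ♕ ·
♘ ♙ · ♙ · · · ♙
♙ · ♙ ♔ ♙ ♙ ♙ ·
♖ · ♗ · · ♗ ♘ ♖



  a b c d e f g h
  ─────────────────
8│♜ · · ♛ ♚ ♝ ♞ ♜│8
7│♟ · · · ♟ · ♟ ♟│7
6│· ♟ ♟ · ♝ ♟ · ·│6
5│· · · ♟ ♞ · · ·│5
4│· · · · · · ♕ ·│4
3│♘ ♙ · ♙ · · · ♙│3
2│♙ · ♙ ♔ ♙ ♙ ♙ ·│2
1│♖ · ♗ · · ♗ ♘ ♖│1
  ─────────────────
  a b c d e f g h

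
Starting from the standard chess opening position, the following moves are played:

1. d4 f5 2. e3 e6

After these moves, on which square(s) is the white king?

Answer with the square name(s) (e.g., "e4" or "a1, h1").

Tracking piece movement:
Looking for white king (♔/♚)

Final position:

  a b c d e f g h
  ─────────────────
8│♜ ♞ ♝ ♛ ♚ ♝ ♞ ♜│8
7│♟ ♟ ♟ ♟ · · ♟ ♟│7
6│· · · · ♟ · · ·│6
5│· · · · · ♟ · ·│5
4│· · · ♙ · · · ·│4
3│· · · · ♙ · · ·│3
2│♙ ♙ ♙ · · ♙ ♙ ♙│2
1│♖ ♘ ♗ ♕ ♔ ♗ ♘ ♖│1
  ─────────────────
  a b c d e f g h


e1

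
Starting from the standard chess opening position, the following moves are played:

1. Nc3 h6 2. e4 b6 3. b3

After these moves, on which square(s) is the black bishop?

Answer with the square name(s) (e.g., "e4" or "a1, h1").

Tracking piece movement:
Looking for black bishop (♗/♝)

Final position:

  a b c d e f g h
  ─────────────────
8│♜ ♞ ♝ ♛ ♚ ♝ ♞ ♜│8
7│♟ · ♟ ♟ ♟ ♟ ♟ ·│7
6│· ♟ · · · · · ♟│6
5│· · · · · · · ·│5
4│· · · · ♙ · · ·│4
3│· ♙ ♘ · · · · ·│3
2│♙ · ♙ ♙ · ♙ ♙ ♙│2
1│♖ · ♗ ♕ ♔ ♗ ♘ ♖│1
  ─────────────────
  a b c d e f g h


c8, f8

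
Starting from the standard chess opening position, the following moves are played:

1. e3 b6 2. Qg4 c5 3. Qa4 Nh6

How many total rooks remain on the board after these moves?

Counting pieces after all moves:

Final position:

  a b c d e f g h
  ─────────────────
8│♜ ♞ ♝ ♛ ♚ ♝ · ♜│8
7│♟ · · ♟ ♟ ♟ ♟ ♟│7
6│· ♟ · · · · · ♞│6
5│· · ♟ · · · · ·│5
4│♕ · · · · · · ·│4
3│· · · · ♙ · · ·│3
2│♙ ♙ ♙ ♙ · ♙ ♙ ♙│2
1│♖ ♘ ♗ · ♔ ♗ ♘ ♖│1
  ─────────────────
  a b c d e f g h


4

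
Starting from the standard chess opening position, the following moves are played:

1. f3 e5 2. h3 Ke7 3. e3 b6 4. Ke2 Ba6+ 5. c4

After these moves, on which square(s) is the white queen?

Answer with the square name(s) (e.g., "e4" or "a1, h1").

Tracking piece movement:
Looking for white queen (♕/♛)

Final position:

  a b c d e f g h
  ─────────────────
8│♜ ♞ · ♛ · ♝ ♞ ♜│8
7│♟ · ♟ ♟ ♚ ♟ ♟ ♟│7
6│♝ ♟ · · · · · ·│6
5│· · · · ♟ · · ·│5
4│· · ♙ · · · · ·│4
3│· · · · ♙ ♙ · ♙│3
2│♙ ♙ · ♙ ♔ · ♙ ·│2
1│♖ ♘ ♗ ♕ · ♗ ♘ ♖│1
  ─────────────────
  a b c d e f g h


d1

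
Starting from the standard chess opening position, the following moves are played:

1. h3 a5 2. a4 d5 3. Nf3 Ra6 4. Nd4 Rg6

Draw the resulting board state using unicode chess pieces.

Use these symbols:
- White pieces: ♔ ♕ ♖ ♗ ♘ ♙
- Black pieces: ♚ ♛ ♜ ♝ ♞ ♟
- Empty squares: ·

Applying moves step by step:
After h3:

♜ ♞ ♝ ♛ ♚ ♝ ♞ ♜
♟ ♟ ♟ ♟ ♟ ♟ ♟ ♟
· · · · · · · ·
· · · · · · · ·
· · · · · · · ·
· · · · · · · ♙
♙ ♙ ♙ ♙ ♙ ♙ ♙ ·
♖ ♘ ♗ ♕ ♔ ♗ ♘ ♖


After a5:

♜ ♞ ♝ ♛ ♚ ♝ ♞ ♜
· ♟ ♟ ♟ ♟ ♟ ♟ ♟
· · · · · · · ·
♟ · · · · · · ·
· · · · · · · ·
· · · · · · · ♙
♙ ♙ ♙ ♙ ♙ ♙ ♙ ·
♖ ♘ ♗ ♕ ♔ ♗ ♘ ♖


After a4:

♜ ♞ ♝ ♛ ♚ ♝ ♞ ♜
· ♟ ♟ ♟ ♟ ♟ ♟ ♟
· · · · · · · ·
♟ · · · · · · ·
♙ · · · · · · ·
· · · · · · · ♙
· ♙ ♙ ♙ ♙ ♙ ♙ ·
♖ ♘ ♗ ♕ ♔ ♗ ♘ ♖


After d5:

♜ ♞ ♝ ♛ ♚ ♝ ♞ ♜
· ♟ ♟ · ♟ ♟ ♟ ♟
· · · · · · · ·
♟ · · ♟ · · · ·
♙ · · · · · · ·
· · · · · · · ♙
· ♙ ♙ ♙ ♙ ♙ ♙ ·
♖ ♘ ♗ ♕ ♔ ♗ ♘ ♖


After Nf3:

♜ ♞ ♝ ♛ ♚ ♝ ♞ ♜
· ♟ ♟ · ♟ ♟ ♟ ♟
· · · · · · · ·
♟ · · ♟ · · · ·
♙ · · · · · · ·
· · · · · ♘ · ♙
· ♙ ♙ ♙ ♙ ♙ ♙ ·
♖ ♘ ♗ ♕ ♔ ♗ · ♖


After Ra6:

· ♞ ♝ ♛ ♚ ♝ ♞ ♜
· ♟ ♟ · ♟ ♟ ♟ ♟
♜ · · · · · · ·
♟ · · ♟ · · · ·
♙ · · · · · · ·
· · · · · ♘ · ♙
· ♙ ♙ ♙ ♙ ♙ ♙ ·
♖ ♘ ♗ ♕ ♔ ♗ · ♖


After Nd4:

· ♞ ♝ ♛ ♚ ♝ ♞ ♜
· ♟ ♟ · ♟ ♟ ♟ ♟
♜ · · · · · · ·
♟ · · ♟ · · · ·
♙ · · ♘ · · · ·
· · · · · · · ♙
· ♙ ♙ ♙ ♙ ♙ ♙ ·
♖ ♘ ♗ ♕ ♔ ♗ · ♖


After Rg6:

· ♞ ♝ ♛ ♚ ♝ ♞ ♜
· ♟ ♟ · ♟ ♟ ♟ ♟
· · · · · · ♜ ·
♟ · · ♟ · · · ·
♙ · · ♘ · · · ·
· · · · · · · ♙
· ♙ ♙ ♙ ♙ ♙ ♙ ·
♖ ♘ ♗ ♕ ♔ ♗ · ♖



  a b c d e f g h
  ─────────────────
8│· ♞ ♝ ♛ ♚ ♝ ♞ ♜│8
7│· ♟ ♟ · ♟ ♟ ♟ ♟│7
6│· · · · · · ♜ ·│6
5│♟ · · ♟ · · · ·│5
4│♙ · · ♘ · · · ·│4
3│· · · · · · · ♙│3
2│· ♙ ♙ ♙ ♙ ♙ ♙ ·│2
1│♖ ♘ ♗ ♕ ♔ ♗ · ♖│1
  ─────────────────
  a b c d e f g h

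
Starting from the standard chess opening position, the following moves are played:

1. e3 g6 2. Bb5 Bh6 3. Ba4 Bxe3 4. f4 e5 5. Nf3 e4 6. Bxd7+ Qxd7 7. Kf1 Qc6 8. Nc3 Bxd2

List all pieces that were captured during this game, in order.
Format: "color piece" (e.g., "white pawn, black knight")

Tracking captures:
  Bxe3: captured white pawn
  Bxd7+: captured black pawn
  Qxd7: captured white bishop
  Bxd2: captured white pawn

white pawn, black pawn, white bishop, white pawn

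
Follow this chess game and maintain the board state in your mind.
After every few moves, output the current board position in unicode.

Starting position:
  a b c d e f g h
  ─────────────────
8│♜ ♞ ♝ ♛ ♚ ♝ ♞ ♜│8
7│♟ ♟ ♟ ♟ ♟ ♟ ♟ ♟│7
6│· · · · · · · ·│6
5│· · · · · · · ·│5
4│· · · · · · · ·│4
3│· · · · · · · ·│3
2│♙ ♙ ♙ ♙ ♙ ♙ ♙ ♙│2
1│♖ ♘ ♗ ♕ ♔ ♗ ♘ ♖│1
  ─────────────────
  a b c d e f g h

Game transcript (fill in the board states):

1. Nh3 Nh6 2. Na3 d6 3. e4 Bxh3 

  a b c d e f g h
  ─────────────────
8│♜ ♞ · ♛ ♚ ♝ · ♜│8
7│♟ ♟ ♟ · ♟ ♟ ♟ ♟│7
6│· · · ♟ · · · ♞│6
5│· · · · · · · ·│5
4│· · · · ♙ · · ·│4
3│♘ · · · · · · ♝│3
2│♙ ♙ ♙ ♙ · ♙ ♙ ♙│2
1│♖ · ♗ ♕ ♔ ♗ · ♖│1
  ─────────────────
  a b c d e f g h

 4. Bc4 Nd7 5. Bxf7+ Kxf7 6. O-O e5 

  a b c d e f g h
  ─────────────────
8│♜ · · ♛ · ♝ · ♜│8
7│♟ ♟ ♟ ♞ · ♚ ♟ ♟│7
6│· · · ♟ · · · ♞│6
5│· · · · ♟ · · ·│5
4│· · · · ♙ · · ·│4
3│♘ · · · · · · ♝│3
2│♙ ♙ ♙ ♙ · ♙ ♙ ♙│2
1│♖ · ♗ ♕ · ♖ ♔ ·│1
  ─────────────────
  a b c d e f g h

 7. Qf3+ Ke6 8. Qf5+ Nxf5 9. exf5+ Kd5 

  a b c d e f g h
  ─────────────────
8│♜ · · ♛ · ♝ · ♜│8
7│♟ ♟ ♟ ♞ · · ♟ ♟│7
6│· · · ♟ · · · ·│6
5│· · · ♚ ♟ ♙ · ·│5
4│· · · · · · · ·│4
3│♘ · · · · · · ♝│3
2│♙ ♙ ♙ ♙ · ♙ ♙ ♙│2
1│♖ · ♗ · · ♖ ♔ ·│1
  ─────────────────
  a b c d e f g h

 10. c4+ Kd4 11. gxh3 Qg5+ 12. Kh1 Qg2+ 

  a b c d e f g h
  ─────────────────
8│♜ · · · · ♝ · ♜│8
7│♟ ♟ ♟ ♞ · · ♟ ♟│7
6│· · · ♟ · · · ·│6
5│· · · · ♟ ♙ · ·│5
4│· · ♙ ♚ · · · ·│4
3│♘ · · · · · · ♙│3
2│♙ ♙ · ♙ · ♙ ♛ ♙│2
1│♖ · ♗ · · ♖ · ♔│1
  ─────────────────
  a b c d e f g h

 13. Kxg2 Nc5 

  a b c d e f g h
  ─────────────────
8│♜ · · · · ♝ · ♜│8
7│♟ ♟ ♟ · · · ♟ ♟│7
6│· · · ♟ · · · ·│6
5│· · ♞ · ♟ ♙ · ·│5
4│· · ♙ ♚ · · · ·│4
3│♘ · · · · · · ♙│3
2│♙ ♙ · ♙ · ♙ ♔ ♙│2
1│♖ · ♗ · · ♖ · ·│1
  ─────────────────
  a b c d e f g h


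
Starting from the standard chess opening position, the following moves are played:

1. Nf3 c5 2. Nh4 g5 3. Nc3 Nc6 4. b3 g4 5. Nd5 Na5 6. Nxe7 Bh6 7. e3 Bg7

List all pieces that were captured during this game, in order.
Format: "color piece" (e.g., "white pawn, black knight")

Tracking captures:
  Nxe7: captured black pawn

black pawn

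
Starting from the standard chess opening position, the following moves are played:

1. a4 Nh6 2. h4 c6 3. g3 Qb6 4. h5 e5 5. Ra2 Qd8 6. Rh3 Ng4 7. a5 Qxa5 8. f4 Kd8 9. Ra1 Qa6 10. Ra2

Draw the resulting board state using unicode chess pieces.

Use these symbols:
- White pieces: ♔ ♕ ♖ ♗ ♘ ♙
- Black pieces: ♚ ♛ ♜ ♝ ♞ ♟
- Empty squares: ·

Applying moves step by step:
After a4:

♜ ♞ ♝ ♛ ♚ ♝ ♞ ♜
♟ ♟ ♟ ♟ ♟ ♟ ♟ ♟
· · · · · · · ·
· · · · · · · ·
♙ · · · · · · ·
· · · · · · · ·
· ♙ ♙ ♙ ♙ ♙ ♙ ♙
♖ ♘ ♗ ♕ ♔ ♗ ♘ ♖


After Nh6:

♜ ♞ ♝ ♛ ♚ ♝ · ♜
♟ ♟ ♟ ♟ ♟ ♟ ♟ ♟
· · · · · · · ♞
· · · · · · · ·
♙ · · · · · · ·
· · · · · · · ·
· ♙ ♙ ♙ ♙ ♙ ♙ ♙
♖ ♘ ♗ ♕ ♔ ♗ ♘ ♖


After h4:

♜ ♞ ♝ ♛ ♚ ♝ · ♜
♟ ♟ ♟ ♟ ♟ ♟ ♟ ♟
· · · · · · · ♞
· · · · · · · ·
♙ · · · · · · ♙
· · · · · · · ·
· ♙ ♙ ♙ ♙ ♙ ♙ ·
♖ ♘ ♗ ♕ ♔ ♗ ♘ ♖


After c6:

♜ ♞ ♝ ♛ ♚ ♝ · ♜
♟ ♟ · ♟ ♟ ♟ ♟ ♟
· · ♟ · · · · ♞
· · · · · · · ·
♙ · · · · · · ♙
· · · · · · · ·
· ♙ ♙ ♙ ♙ ♙ ♙ ·
♖ ♘ ♗ ♕ ♔ ♗ ♘ ♖


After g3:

♜ ♞ ♝ ♛ ♚ ♝ · ♜
♟ ♟ · ♟ ♟ ♟ ♟ ♟
· · ♟ · · · · ♞
· · · · · · · ·
♙ · · · · · · ♙
· · · · · · ♙ ·
· ♙ ♙ ♙ ♙ ♙ · ·
♖ ♘ ♗ ♕ ♔ ♗ ♘ ♖


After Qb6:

♜ ♞ ♝ · ♚ ♝ · ♜
♟ ♟ · ♟ ♟ ♟ ♟ ♟
· ♛ ♟ · · · · ♞
· · · · · · · ·
♙ · · · · · · ♙
· · · · · · ♙ ·
· ♙ ♙ ♙ ♙ ♙ · ·
♖ ♘ ♗ ♕ ♔ ♗ ♘ ♖


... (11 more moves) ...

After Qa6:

♜ ♞ ♝ ♚ · ♝ · ♜
♟ ♟ · ♟ · ♟ ♟ ♟
♛ · ♟ · · · · ·
· · · · ♟ · · ♙
· · · · · ♙ ♞ ·
· · · · · · ♙ ♖
· ♙ ♙ ♙ ♙ · · ·
♖ ♘ ♗ ♕ ♔ ♗ ♘ ·


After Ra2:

♜ ♞ ♝ ♚ · ♝ · ♜
♟ ♟ · ♟ · ♟ ♟ ♟
♛ · ♟ · · · · ·
· · · · ♟ · · ♙
· · · · · ♙ ♞ ·
· · · · · · ♙ ♖
♖ ♙ ♙ ♙ ♙ · · ·
· ♘ ♗ ♕ ♔ ♗ ♘ ·



  a b c d e f g h
  ─────────────────
8│♜ ♞ ♝ ♚ · ♝ · ♜│8
7│♟ ♟ · ♟ · ♟ ♟ ♟│7
6│♛ · ♟ · · · · ·│6
5│· · · · ♟ · · ♙│5
4│· · · · · ♙ ♞ ·│4
3│· · · · · · ♙ ♖│3
2│♖ ♙ ♙ ♙ ♙ · · ·│2
1│· ♘ ♗ ♕ ♔ ♗ ♘ ·│1
  ─────────────────
  a b c d e f g h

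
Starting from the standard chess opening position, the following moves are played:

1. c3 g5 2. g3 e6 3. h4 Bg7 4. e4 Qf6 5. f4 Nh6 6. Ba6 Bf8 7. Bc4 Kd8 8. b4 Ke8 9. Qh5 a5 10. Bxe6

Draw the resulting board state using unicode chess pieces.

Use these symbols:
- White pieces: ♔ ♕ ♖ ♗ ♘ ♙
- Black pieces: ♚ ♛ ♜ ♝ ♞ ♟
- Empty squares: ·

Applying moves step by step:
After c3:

♜ ♞ ♝ ♛ ♚ ♝ ♞ ♜
♟ ♟ ♟ ♟ ♟ ♟ ♟ ♟
· · · · · · · ·
· · · · · · · ·
· · · · · · · ·
· · ♙ · · · · ·
♙ ♙ · ♙ ♙ ♙ ♙ ♙
♖ ♘ ♗ ♕ ♔ ♗ ♘ ♖


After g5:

♜ ♞ ♝ ♛ ♚ ♝ ♞ ♜
♟ ♟ ♟ ♟ ♟ ♟ · ♟
· · · · · · · ·
· · · · · · ♟ ·
· · · · · · · ·
· · ♙ · · · · ·
♙ ♙ · ♙ ♙ ♙ ♙ ♙
♖ ♘ ♗ ♕ ♔ ♗ ♘ ♖


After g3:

♜ ♞ ♝ ♛ ♚ ♝ ♞ ♜
♟ ♟ ♟ ♟ ♟ ♟ · ♟
· · · · · · · ·
· · · · · · ♟ ·
· · · · · · · ·
· · ♙ · · · ♙ ·
♙ ♙ · ♙ ♙ ♙ · ♙
♖ ♘ ♗ ♕ ♔ ♗ ♘ ♖


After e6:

♜ ♞ ♝ ♛ ♚ ♝ ♞ ♜
♟ ♟ ♟ ♟ · ♟ · ♟
· · · · ♟ · · ·
· · · · · · ♟ ·
· · · · · · · ·
· · ♙ · · · ♙ ·
♙ ♙ · ♙ ♙ ♙ · ♙
♖ ♘ ♗ ♕ ♔ ♗ ♘ ♖


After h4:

♜ ♞ ♝ ♛ ♚ ♝ ♞ ♜
♟ ♟ ♟ ♟ · ♟ · ♟
· · · · ♟ · · ·
· · · · · · ♟ ·
· · · · · · · ♙
· · ♙ · · · ♙ ·
♙ ♙ · ♙ ♙ ♙ · ·
♖ ♘ ♗ ♕ ♔ ♗ ♘ ♖


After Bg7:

♜ ♞ ♝ ♛ ♚ · ♞ ♜
♟ ♟ ♟ ♟ · ♟ ♝ ♟
· · · · ♟ · · ·
· · · · · · ♟ ·
· · · · · · · ♙
· · ♙ · · · ♙ ·
♙ ♙ · ♙ ♙ ♙ · ·
♖ ♘ ♗ ♕ ♔ ♗ ♘ ♖


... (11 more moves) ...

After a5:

♜ ♞ ♝ · ♚ ♝ · ♜
· ♟ ♟ ♟ · ♟ · ♟
· · · · ♟ ♛ · ♞
♟ · · · · · ♟ ♕
· ♙ ♗ · ♙ ♙ · ♙
· · ♙ · · · ♙ ·
♙ · · ♙ · · · ·
♖ ♘ ♗ · ♔ · ♘ ♖


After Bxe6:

♜ ♞ ♝ · ♚ ♝ · ♜
· ♟ ♟ ♟ · ♟ · ♟
· · · · ♗ ♛ · ♞
♟ · · · · · ♟ ♕
· ♙ · · ♙ ♙ · ♙
· · ♙ · · · ♙ ·
♙ · · ♙ · · · ·
♖ ♘ ♗ · ♔ · ♘ ♖



  a b c d e f g h
  ─────────────────
8│♜ ♞ ♝ · ♚ ♝ · ♜│8
7│· ♟ ♟ ♟ · ♟ · ♟│7
6│· · · · ♗ ♛ · ♞│6
5│♟ · · · · · ♟ ♕│5
4│· ♙ · · ♙ ♙ · ♙│4
3│· · ♙ · · · ♙ ·│3
2│♙ · · ♙ · · · ·│2
1│♖ ♘ ♗ · ♔ · ♘ ♖│1
  ─────────────────
  a b c d e f g h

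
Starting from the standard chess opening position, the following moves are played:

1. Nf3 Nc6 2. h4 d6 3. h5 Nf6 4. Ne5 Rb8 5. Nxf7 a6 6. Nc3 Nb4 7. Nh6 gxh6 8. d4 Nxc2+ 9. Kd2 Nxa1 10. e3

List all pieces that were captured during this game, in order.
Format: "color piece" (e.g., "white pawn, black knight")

Tracking captures:
  Nxf7: captured black pawn
  gxh6: captured white knight
  Nxc2+: captured white pawn
  Nxa1: captured white rook

black pawn, white knight, white pawn, white rook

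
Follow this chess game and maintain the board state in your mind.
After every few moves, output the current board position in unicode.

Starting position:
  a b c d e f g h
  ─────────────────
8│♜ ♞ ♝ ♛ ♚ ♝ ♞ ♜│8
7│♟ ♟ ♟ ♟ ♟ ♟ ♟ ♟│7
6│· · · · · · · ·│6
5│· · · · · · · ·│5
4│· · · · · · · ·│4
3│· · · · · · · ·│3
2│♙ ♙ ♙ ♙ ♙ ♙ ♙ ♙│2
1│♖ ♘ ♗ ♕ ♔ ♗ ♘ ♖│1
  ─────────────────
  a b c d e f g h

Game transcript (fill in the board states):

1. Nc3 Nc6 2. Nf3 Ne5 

  a b c d e f g h
  ─────────────────
8│♜ · ♝ ♛ ♚ ♝ ♞ ♜│8
7│♟ ♟ ♟ ♟ ♟ ♟ ♟ ♟│7
6│· · · · · · · ·│6
5│· · · · ♞ · · ·│5
4│· · · · · · · ·│4
3│· · ♘ · · ♘ · ·│3
2│♙ ♙ ♙ ♙ ♙ ♙ ♙ ♙│2
1│♖ · ♗ ♕ ♔ ♗ · ♖│1
  ─────────────────
  a b c d e f g h

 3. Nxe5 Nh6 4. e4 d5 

  a b c d e f g h
  ─────────────────
8│♜ · ♝ ♛ ♚ ♝ · ♜│8
7│♟ ♟ ♟ · ♟ ♟ ♟ ♟│7
6│· · · · · · · ♞│6
5│· · · ♟ ♘ · · ·│5
4│· · · · ♙ · · ·│4
3│· · ♘ · · · · ·│3
2│♙ ♙ ♙ ♙ · ♙ ♙ ♙│2
1│♖ · ♗ ♕ ♔ ♗ · ♖│1
  ─────────────────
  a b c d e f g h

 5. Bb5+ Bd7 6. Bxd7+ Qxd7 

  a b c d e f g h
  ─────────────────
8│♜ · · · ♚ ♝ · ♜│8
7│♟ ♟ ♟ ♛ ♟ ♟ ♟ ♟│7
6│· · · · · · · ♞│6
5│· · · ♟ ♘ · · ·│5
4│· · · · ♙ · · ·│4
3│· · ♘ · · · · ·│3
2│♙ ♙ ♙ ♙ · ♙ ♙ ♙│2
1│♖ · ♗ ♕ ♔ · · ♖│1
  ─────────────────
  a b c d e f g h

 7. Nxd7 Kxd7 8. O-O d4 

  a b c d e f g h
  ─────────────────
8│♜ · · · · ♝ · ♜│8
7│♟ ♟ ♟ ♚ ♟ ♟ ♟ ♟│7
6│· · · · · · · ♞│6
5│· · · · · · · ·│5
4│· · · ♟ ♙ · · ·│4
3│· · ♘ · · · · ·│3
2│♙ ♙ ♙ ♙ · ♙ ♙ ♙│2
1│♖ · ♗ ♕ · ♖ ♔ ·│1
  ─────────────────
  a b c d e f g h

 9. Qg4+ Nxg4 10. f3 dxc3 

  a b c d e f g h
  ─────────────────
8│♜ · · · · ♝ · ♜│8
7│♟ ♟ ♟ ♚ ♟ ♟ ♟ ♟│7
6│· · · · · · · ·│6
5│· · · · · · · ·│5
4│· · · · ♙ · ♞ ·│4
3│· · ♟ · · ♙ · ·│3
2│♙ ♙ ♙ ♙ · · ♙ ♙│2
1│♖ · ♗ · · ♖ ♔ ·│1
  ─────────────────
  a b c d e f g h



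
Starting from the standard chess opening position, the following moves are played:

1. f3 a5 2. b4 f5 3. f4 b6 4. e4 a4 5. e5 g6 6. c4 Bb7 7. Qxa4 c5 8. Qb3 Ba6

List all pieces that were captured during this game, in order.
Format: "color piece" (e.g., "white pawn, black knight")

Tracking captures:
  Qxa4: captured black pawn

black pawn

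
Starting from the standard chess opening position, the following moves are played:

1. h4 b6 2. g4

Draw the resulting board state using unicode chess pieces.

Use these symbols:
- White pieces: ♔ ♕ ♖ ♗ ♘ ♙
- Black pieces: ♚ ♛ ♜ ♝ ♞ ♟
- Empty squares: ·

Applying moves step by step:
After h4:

♜ ♞ ♝ ♛ ♚ ♝ ♞ ♜
♟ ♟ ♟ ♟ ♟ ♟ ♟ ♟
· · · · · · · ·
· · · · · · · ·
· · · · · · · ♙
· · · · · · · ·
♙ ♙ ♙ ♙ ♙ ♙ ♙ ·
♖ ♘ ♗ ♕ ♔ ♗ ♘ ♖


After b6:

♜ ♞ ♝ ♛ ♚ ♝ ♞ ♜
♟ · ♟ ♟ ♟ ♟ ♟ ♟
· ♟ · · · · · ·
· · · · · · · ·
· · · · · · · ♙
· · · · · · · ·
♙ ♙ ♙ ♙ ♙ ♙ ♙ ·
♖ ♘ ♗ ♕ ♔ ♗ ♘ ♖


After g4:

♜ ♞ ♝ ♛ ♚ ♝ ♞ ♜
♟ · ♟ ♟ ♟ ♟ ♟ ♟
· ♟ · · · · · ·
· · · · · · · ·
· · · · · · ♙ ♙
· · · · · · · ·
♙ ♙ ♙ ♙ ♙ ♙ · ·
♖ ♘ ♗ ♕ ♔ ♗ ♘ ♖



  a b c d e f g h
  ─────────────────
8│♜ ♞ ♝ ♛ ♚ ♝ ♞ ♜│8
7│♟ · ♟ ♟ ♟ ♟ ♟ ♟│7
6│· ♟ · · · · · ·│6
5│· · · · · · · ·│5
4│· · · · · · ♙ ♙│4
3│· · · · · · · ·│3
2│♙ ♙ ♙ ♙ ♙ ♙ · ·│2
1│♖ ♘ ♗ ♕ ♔ ♗ ♘ ♖│1
  ─────────────────
  a b c d e f g h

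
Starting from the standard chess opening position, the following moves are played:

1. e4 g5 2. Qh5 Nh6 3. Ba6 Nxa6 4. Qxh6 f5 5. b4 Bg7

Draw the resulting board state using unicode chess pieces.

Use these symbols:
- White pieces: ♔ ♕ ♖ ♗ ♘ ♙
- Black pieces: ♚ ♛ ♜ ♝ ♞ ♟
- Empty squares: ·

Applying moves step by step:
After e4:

♜ ♞ ♝ ♛ ♚ ♝ ♞ ♜
♟ ♟ ♟ ♟ ♟ ♟ ♟ ♟
· · · · · · · ·
· · · · · · · ·
· · · · ♙ · · ·
· · · · · · · ·
♙ ♙ ♙ ♙ · ♙ ♙ ♙
♖ ♘ ♗ ♕ ♔ ♗ ♘ ♖


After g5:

♜ ♞ ♝ ♛ ♚ ♝ ♞ ♜
♟ ♟ ♟ ♟ ♟ ♟ · ♟
· · · · · · · ·
· · · · · · ♟ ·
· · · · ♙ · · ·
· · · · · · · ·
♙ ♙ ♙ ♙ · ♙ ♙ ♙
♖ ♘ ♗ ♕ ♔ ♗ ♘ ♖


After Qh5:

♜ ♞ ♝ ♛ ♚ ♝ ♞ ♜
♟ ♟ ♟ ♟ ♟ ♟ · ♟
· · · · · · · ·
· · · · · · ♟ ♕
· · · · ♙ · · ·
· · · · · · · ·
♙ ♙ ♙ ♙ · ♙ ♙ ♙
♖ ♘ ♗ · ♔ ♗ ♘ ♖


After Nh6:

♜ ♞ ♝ ♛ ♚ ♝ · ♜
♟ ♟ ♟ ♟ ♟ ♟ · ♟
· · · · · · · ♞
· · · · · · ♟ ♕
· · · · ♙ · · ·
· · · · · · · ·
♙ ♙ ♙ ♙ · ♙ ♙ ♙
♖ ♘ ♗ · ♔ ♗ ♘ ♖


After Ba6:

♜ ♞ ♝ ♛ ♚ ♝ · ♜
♟ ♟ ♟ ♟ ♟ ♟ · ♟
♗ · · · · · · ♞
· · · · · · ♟ ♕
· · · · ♙ · · ·
· · · · · · · ·
♙ ♙ ♙ ♙ · ♙ ♙ ♙
♖ ♘ ♗ · ♔ · ♘ ♖


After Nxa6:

♜ · ♝ ♛ ♚ ♝ · ♜
♟ ♟ ♟ ♟ ♟ ♟ · ♟
♞ · · · · · · ♞
· · · · · · ♟ ♕
· · · · ♙ · · ·
· · · · · · · ·
♙ ♙ ♙ ♙ · ♙ ♙ ♙
♖ ♘ ♗ · ♔ · ♘ ♖


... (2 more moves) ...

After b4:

♜ · ♝ ♛ ♚ ♝ · ♜
♟ ♟ ♟ ♟ ♟ · · ♟
♞ · · · · · · ♕
· · · · · ♟ ♟ ·
· ♙ · · ♙ · · ·
· · · · · · · ·
♙ · ♙ ♙ · ♙ ♙ ♙
♖ ♘ ♗ · ♔ · ♘ ♖


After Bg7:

♜ · ♝ ♛ ♚ · · ♜
♟ ♟ ♟ ♟ ♟ · ♝ ♟
♞ · · · · · · ♕
· · · · · ♟ ♟ ·
· ♙ · · ♙ · · ·
· · · · · · · ·
♙ · ♙ ♙ · ♙ ♙ ♙
♖ ♘ ♗ · ♔ · ♘ ♖



  a b c d e f g h
  ─────────────────
8│♜ · ♝ ♛ ♚ · · ♜│8
7│♟ ♟ ♟ ♟ ♟ · ♝ ♟│7
6│♞ · · · · · · ♕│6
5│· · · · · ♟ ♟ ·│5
4│· ♙ · · ♙ · · ·│4
3│· · · · · · · ·│3
2│♙ · ♙ ♙ · ♙ ♙ ♙│2
1│♖ ♘ ♗ · ♔ · ♘ ♖│1
  ─────────────────
  a b c d e f g h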